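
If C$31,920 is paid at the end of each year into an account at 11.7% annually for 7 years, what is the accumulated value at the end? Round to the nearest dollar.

C$319,081

Accumulation factor s(7|0.117) = 9.996263; FV = 31920 × 9.996263 = 319,080.7039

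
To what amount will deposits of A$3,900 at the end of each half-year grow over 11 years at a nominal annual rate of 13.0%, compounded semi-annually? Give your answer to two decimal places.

A$179,796.38

i = 0.13/2 = 0.065 per half-year; n = 11·2 = 22.
FV = 3900 × [(1+0.065)^22 − 1] / 0.065 = 3900 × 46.101636 = 179,796.3793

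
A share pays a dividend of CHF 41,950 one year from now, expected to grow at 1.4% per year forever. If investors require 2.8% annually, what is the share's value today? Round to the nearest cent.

PV = PMT / (i − g) = 41950 / (0.028 − 0.014) = 41950 / 0.014000 = 2,996,428.5714

CHF 2,996,428.57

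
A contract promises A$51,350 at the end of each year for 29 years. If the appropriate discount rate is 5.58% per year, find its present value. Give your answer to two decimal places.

A$729,688.07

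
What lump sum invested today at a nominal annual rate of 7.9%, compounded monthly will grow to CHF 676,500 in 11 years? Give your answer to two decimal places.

Periodic rate i = 0.079/12 = 0.00658333; n = 11 × 12 = 132 periods.
PV = 676,500 / (1 + 0.00658333)^132 = 676,500 / 2.377744 = 284,513.4173

CHF 284,513.42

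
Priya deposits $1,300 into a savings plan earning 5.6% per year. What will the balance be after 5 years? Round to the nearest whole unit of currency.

FV = PV·(1+i)^n = 1,300 × 1.313166 = 1,707.1156

$1,707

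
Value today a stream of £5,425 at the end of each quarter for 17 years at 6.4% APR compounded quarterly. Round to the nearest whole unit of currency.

£223,848

i = 0.064/4 = 0.016 per quarter; n = 17·4 = 68.
Annuity factor a(68|0.016) = 41.262281; PV = 5425 × 41.262281 = 223,847.8727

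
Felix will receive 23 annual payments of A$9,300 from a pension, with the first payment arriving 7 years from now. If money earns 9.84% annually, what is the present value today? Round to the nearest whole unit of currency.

A$47,603

Value one period before first payment (t=6): 9300 × [1 − (1+0.0984)^(−23)] / 0.0984 = 9300 × 8.989021 = 83,597.8975
PV₀ = 83,597.8975 / (1+0.0984)^6 = 83,597.8975 / 1.756156 = 47,602.7683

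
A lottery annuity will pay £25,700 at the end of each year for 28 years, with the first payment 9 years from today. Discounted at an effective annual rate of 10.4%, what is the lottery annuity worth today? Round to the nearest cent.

Value one period before first payment (t=8): 25700 × [1 − (1+0.104)^(−28)] / 0.104 = 25700 × 9.013057 = 231,635.5709
Discount back 8 years: 231,635.5709 × (1+0.104)^(−8) = 231,635.5709 × 0.453156 = 104,966.9710

£104,966.97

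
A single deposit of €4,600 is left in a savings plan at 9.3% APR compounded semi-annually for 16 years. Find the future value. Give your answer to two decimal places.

€19,697.60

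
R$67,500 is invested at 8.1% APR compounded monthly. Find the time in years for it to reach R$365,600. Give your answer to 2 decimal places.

Periodic rate i = 0.081/12 = 0.00675.
(1+i)^n = 365600/67500 = 5.41630, so n = ln 5.41630 / ln 1.00675 = 251.1271 months
= 251.1271/12 years

20.93 years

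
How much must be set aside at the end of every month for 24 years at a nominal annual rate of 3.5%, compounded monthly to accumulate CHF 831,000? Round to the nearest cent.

Periodic rate i = 0.035/12 = 0.00291667; n = 24 × 12 = 288 periods.
PMT = 831000 / ( [(1+0.00291667)^288 − 1] / 0.00291667 ) = 831000 / 450.355427 = 1,845.2092

CHF 1,845.21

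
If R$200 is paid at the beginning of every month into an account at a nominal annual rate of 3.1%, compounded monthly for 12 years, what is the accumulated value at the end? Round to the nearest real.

R$34,924

Periodic rate i = 0.031/12 = 0.00258333; n = 12 × 12 = 144 periods.
FV = 200 × [(1+0.00258333)^144 − 1] / 0.00258333 × (1+i) = 200 × 174.619221 = 34,923.8443
Payments are at the start of each period, so multiply by (1+i).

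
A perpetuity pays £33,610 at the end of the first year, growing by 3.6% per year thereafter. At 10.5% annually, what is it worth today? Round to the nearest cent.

PV = D₁/(r − g) = 33610/(0.105 − 0.036) = 487,101.4493

£487,101.45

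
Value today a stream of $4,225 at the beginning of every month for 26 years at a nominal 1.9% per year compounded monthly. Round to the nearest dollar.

With 12 periods per year: i = 0.00158333, n = 312.
PV = 4225 × [1 − (1+0.00158333)^(−312)] / 0.00158333 × (1+i) = 4225 × 246.440606 = 1,041,211.5616
Payments are at the start of each period, so multiply by (1+i).

$1,041,212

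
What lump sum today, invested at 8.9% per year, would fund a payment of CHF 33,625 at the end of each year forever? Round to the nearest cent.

PV = C/r = 33625/0.089 = 377,808.9888

CHF 377,808.99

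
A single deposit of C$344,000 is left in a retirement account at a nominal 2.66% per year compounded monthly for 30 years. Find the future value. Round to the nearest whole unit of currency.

With 12 periods per year: i = 0.00221667, n = 360.
FV = PV·(1+i)^n = 344,000 × 2.219134 = 763,381.9625

C$763,382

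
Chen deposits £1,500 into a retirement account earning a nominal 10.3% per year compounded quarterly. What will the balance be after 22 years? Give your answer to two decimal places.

£14,052.24

i = 0.103/4 = 0.02575 per quarter; n = 22·4 = 88.
FV = PV·(1+i)^n = 1,500 × 9.368159 = 14,052.2386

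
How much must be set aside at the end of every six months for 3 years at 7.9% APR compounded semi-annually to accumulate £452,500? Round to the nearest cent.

£68,305.56

With 2 periods per year: i = 0.0395, n = 6.
FV-annuity factor = 6.624644; PMT = 452500 / 6.624644 = 68,305.5557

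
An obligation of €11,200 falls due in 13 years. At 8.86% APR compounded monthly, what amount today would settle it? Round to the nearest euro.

€3,555

With 12 periods per year: i = 0.00738333, n = 156.
PV = 11,200 / (1 + 0.00738333)^156 = 11,200 / 3.150524 = 3,554.9643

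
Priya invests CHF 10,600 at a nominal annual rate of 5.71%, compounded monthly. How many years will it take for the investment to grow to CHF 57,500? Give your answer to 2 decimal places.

29.68 years

Periodic rate i = 0.0571/12 = 0.00475833.
n = ln(57500/10600) / ln(1+0.00475833) = ln(5.42453) / 0.004747 = 356.2068 months
= 356.2068/12 years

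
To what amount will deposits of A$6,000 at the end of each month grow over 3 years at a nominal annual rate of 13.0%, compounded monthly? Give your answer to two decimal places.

With 12 periods per year: i = 0.0108333, n = 36.
FV = 6000 × [(1+0.0108333)^36 − 1] / 0.0108333 = 6000 × 43.743348 = 262,460.0885

A$262,460.09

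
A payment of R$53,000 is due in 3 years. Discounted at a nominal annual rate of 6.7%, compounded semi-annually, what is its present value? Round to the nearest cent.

R$43,492.36

With 2 periods per year: i = 0.0335, n = 6.
Discount factor = (1+0.0335)^(−6) = 0.820611; PV = 53,000 × 0.820611 = 43,492.3610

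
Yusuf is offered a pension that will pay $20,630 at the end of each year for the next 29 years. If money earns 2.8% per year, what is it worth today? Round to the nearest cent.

PV = PMT · [1 − (1+i)^(−n)] / i = 20630 · 19.680294 = 406,004.4738

$406,004.47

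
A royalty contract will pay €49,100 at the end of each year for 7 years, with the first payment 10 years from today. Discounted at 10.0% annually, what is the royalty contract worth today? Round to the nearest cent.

€101,376.02

Value one period before first payment (t=9): 49100 × [1 − (1+0.1)^(−7)] / 0.1 = 49100 × 4.868419 = 239,039.3639
PV₀ = 239,039.3639 / (1+0.1)^9 = 239,039.3639 / 2.357948 = 101,376.0249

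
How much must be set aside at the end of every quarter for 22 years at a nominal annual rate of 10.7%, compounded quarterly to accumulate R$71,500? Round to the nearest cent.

R$207.74

Periodic rate i = 0.107/4 = 0.02675; n = 22 × 4 = 88 periods.
FV-annuity factor = 344.183840; PMT = 71500 / 344.183840 = 207.7378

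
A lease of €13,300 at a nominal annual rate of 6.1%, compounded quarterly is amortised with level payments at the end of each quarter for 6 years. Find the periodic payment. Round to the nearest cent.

€665.92

With 4 periods per year: i = 0.01525, n = 24.
PMT = 13300 / ( [1 − (1+0.01525)^(−24)] / 0.01525 ) = 13300 / 19.972368 = 665.9200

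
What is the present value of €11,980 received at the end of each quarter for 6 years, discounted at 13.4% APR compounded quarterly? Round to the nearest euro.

With 4 periods per year: i = 0.0335, n = 24.
Annuity factor a(24|0.0335) = 16.314332; PV = 11980 × 16.314332 = 195,445.6926

€195,446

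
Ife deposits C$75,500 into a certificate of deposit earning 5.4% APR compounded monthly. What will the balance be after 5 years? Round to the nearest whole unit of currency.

C$98,842

Periodic rate i = 0.054/12 = 0.0045; n = 5 × 12 = 60 periods.
75,500 × (1+0.0045)^60 = 75,500 × 1.309171 = 98,842.4307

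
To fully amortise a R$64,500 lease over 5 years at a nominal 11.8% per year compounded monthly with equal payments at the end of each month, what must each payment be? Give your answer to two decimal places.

R$1,428.26

With 12 periods per year: i = 0.00983333, n = 60.
PMT = 64500 / ( [1 − (1+0.00983333)^(−60)] / 0.00983333 ) = 64500 / 45.159952 = 1,428.2566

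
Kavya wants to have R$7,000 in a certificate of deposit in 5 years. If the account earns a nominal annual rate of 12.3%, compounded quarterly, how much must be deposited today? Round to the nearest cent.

i = 0.123/4 = 0.03075 per quarter; n = 5·4 = 20.
Discount factor = (1+0.03075)^(−20) = 0.545674; PV = 7,000 × 0.545674 = 3,819.7169

R$3,819.72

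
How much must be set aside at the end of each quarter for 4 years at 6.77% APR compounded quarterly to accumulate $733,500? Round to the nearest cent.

$40,300.85

With 4 periods per year: i = 0.016925, n = 16.
PMT = 733500 / ( [(1+0.016925)^16 − 1] / 0.016925 ) = 733500 / 18.200609 = 40,300.8497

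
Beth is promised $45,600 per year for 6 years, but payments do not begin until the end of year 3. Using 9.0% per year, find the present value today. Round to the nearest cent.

Value one period before first payment (t=2): 45600 × [1 − (1+0.09)^(−6)] / 0.09 = 45600 × 4.485919 = 204,557.8877
Discount back 2 years: 204,557.8877 × (1+0.09)^(−2) = 204,557.8877 × 0.841680 = 172,172.2816

$172,172.28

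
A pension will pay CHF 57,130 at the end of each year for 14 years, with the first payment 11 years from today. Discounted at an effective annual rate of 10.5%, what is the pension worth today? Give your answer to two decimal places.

PV at t=10 (ordinary 14-year annuity): 57130 × a(14|0.105) = 57130 × 7.170176 = 409,632.1650
PV₀ = 409,632.1650 / (1+0.105)^10 = 409,632.1650 / 2.714081 = 150,928.5051

CHF 150,928.51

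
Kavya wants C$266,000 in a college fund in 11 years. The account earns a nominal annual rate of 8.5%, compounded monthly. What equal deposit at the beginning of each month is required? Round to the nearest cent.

C$1,215.80

With 12 periods per year: i = 0.00708333, n = 132.
PMT = 266000 / ( [(1+0.00708333)^132 − 1] / 0.00708333 × (1+i) ) = 266000 / 218.785690 = 1,215.8016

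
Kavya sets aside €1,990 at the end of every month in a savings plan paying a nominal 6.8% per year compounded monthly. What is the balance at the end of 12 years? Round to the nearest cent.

With 12 periods per year: i = 0.00566667, n = 144.
Accumulation factor s(144|0.00566667) = 221.688212; FV = 1990 × 221.688212 = 441,159.5416

€441,159.54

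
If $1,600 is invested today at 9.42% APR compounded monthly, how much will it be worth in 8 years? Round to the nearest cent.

$3,389.43

Periodic rate i = 0.0942/12 = 0.00785; n = 8 × 12 = 96 periods.
FV = PV·(1+i)^n = 1,600 × 2.118392 = 3,389.4279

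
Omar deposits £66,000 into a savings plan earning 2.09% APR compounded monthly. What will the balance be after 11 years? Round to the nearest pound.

£83,043

i = 0.0209/12 = 0.00174167 per month; n = 11·12 = 132.
FV = 66,000 × (1 + 0.00174167)^132 = 83,042.6864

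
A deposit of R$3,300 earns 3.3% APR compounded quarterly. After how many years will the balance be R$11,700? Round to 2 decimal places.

38.51 years

Periodic rate i = 0.033/4 = 0.00825.
n = ln(11700/3300) / ln(1+0.00825) = ln(3.54545) / 0.008216 = 154.0461 quarters
= 154.0461/4 years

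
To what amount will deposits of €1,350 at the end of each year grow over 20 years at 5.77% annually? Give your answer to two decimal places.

€48,450.02

Accumulation factor s(20|0.0577) = 35.888904; FV = 1350 × 35.888904 = 48,450.0209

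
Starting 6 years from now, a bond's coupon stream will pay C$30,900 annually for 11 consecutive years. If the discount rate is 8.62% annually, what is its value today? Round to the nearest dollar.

PV at t=5 (ordinary 11-year annuity): 30900 × a(11|0.0862) = 30900 × 6.929120 = 214,109.8219
PV₀ = 214,109.8219 / (1+0.0862)^5 = 214,109.8219 / 1.511990 = 141,607.9377

C$141,608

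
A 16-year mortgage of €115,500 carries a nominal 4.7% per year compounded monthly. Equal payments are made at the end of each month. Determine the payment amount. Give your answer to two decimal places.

Periodic rate i = 0.047/12 = 0.00391667; n = 16 × 12 = 192 periods.
PMT = 115500 / ( [1 − (1+0.00391667)^(−192)] / 0.00391667 ) = 115500 / 134.778967 = 856.9586

€856.96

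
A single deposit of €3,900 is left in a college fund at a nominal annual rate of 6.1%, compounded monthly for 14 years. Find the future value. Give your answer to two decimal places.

i = 0.061/12 = 0.00508333 per month; n = 14·12 = 168.
FV = PV·(1+i)^n = 3,900 × 2.343948 = 9,141.3977

€9,141.40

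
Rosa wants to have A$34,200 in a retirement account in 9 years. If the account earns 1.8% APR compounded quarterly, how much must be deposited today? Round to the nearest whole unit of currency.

Periodic rate i = 0.018/4 = 0.0045; n = 9 × 4 = 36 periods.
PV = FV·(1+i)^(−n) = 34,200 × 0.850750 = 29,095.6609

A$29,096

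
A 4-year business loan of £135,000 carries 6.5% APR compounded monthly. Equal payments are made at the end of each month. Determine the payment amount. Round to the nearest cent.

£3,201.52

With 12 periods per year: i = 0.00541667, n = 48.
PMT = 135000 / ( [1 − (1+0.00541667)^(−48)] / 0.00541667 ) = 135000 / 42.167488 = 3,201.5186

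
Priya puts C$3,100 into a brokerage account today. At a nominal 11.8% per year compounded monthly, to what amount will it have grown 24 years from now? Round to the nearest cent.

C$51,912.97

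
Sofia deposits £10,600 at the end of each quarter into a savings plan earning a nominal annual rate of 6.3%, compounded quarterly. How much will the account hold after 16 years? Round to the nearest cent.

£1,156,695.09

With 4 periods per year: i = 0.01575, n = 64.
FV = PMT · [(1+i)^n − 1] / i = 10600 · 109.122179 = 1,156,695.0934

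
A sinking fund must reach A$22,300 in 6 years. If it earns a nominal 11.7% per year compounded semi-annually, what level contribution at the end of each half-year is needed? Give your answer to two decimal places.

With 2 periods per year: i = 0.0585, n = 12.
PMT = 22300 / ( [(1+0.0585)^12 − 1] / 0.0585 ) = 22300 / 16.722937 = 1,333.4979

A$1,333.50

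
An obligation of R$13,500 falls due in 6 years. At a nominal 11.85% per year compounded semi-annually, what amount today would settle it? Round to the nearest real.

R$6,766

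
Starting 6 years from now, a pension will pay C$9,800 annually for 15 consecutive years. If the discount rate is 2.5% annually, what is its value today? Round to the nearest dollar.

C$107,245

Value one period before first payment (t=5): 9800 × [1 − (1+0.025)^(−15)] / 0.025 = 9800 × 12.381378 = 121,337.5017
PV₀ = 121,337.5017 / (1+0.025)^5 = 121,337.5017 / 1.131408 = 107,244.6711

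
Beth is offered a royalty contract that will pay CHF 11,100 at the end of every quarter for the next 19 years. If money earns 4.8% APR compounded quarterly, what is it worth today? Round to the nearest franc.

i = 0.048/4 = 0.012 per quarter; n = 19·4 = 76.
Annuity factor a(76|0.012) = 49.674442; PV = 11100 × 49.674442 = 551,386.3090

CHF 551,386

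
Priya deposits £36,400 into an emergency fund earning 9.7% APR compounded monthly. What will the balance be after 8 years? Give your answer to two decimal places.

With 12 periods per year: i = 0.00808333, n = 96.
36,400 × (1+0.00808333)^96 = 36,400 × 2.165996 = 78,842.2674

£78,842.27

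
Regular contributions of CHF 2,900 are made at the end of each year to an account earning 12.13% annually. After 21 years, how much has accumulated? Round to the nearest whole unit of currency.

CHF 240,757

Accumulation factor s(21|0.1213) = 83.019549; FV = 2900 × 83.019549 = 240,756.6928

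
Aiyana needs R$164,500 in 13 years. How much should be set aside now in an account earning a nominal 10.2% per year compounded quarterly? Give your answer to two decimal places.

Periodic rate i = 0.102/4 = 0.0255; n = 13 × 4 = 52 periods.
PV = FV·(1+i)^(−n) = 164,500 × 0.269989 = 44,413.1256

R$44,413.13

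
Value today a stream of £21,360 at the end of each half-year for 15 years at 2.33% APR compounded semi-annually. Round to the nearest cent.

£538,187.19

Periodic rate i = 0.0233/2 = 0.01165; n = 15 × 2 = 30 periods.
PV = PMT · [1 − (1+i)^(−n)] / i = 21360 · 25.196029 = 538,187.1869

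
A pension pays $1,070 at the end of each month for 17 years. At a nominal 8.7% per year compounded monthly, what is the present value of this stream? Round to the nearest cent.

$113,776.50

i = 0.087/12 = 0.00725 per month; n = 17·12 = 204.
Annuity factor a(204|0.00725) = 106.333174; PV = 1070 × 106.333174 = 113,776.4962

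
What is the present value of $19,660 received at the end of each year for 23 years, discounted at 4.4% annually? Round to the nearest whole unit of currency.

Annuity factor a(23|0.044) = 14.285457; PV = 19660 × 14.285457 = 280,852.0899

$280,852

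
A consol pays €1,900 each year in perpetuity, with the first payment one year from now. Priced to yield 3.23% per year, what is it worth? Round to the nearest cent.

PV = PMT / i = 1900 / 0.0323 = 58,823.5294

€58,823.53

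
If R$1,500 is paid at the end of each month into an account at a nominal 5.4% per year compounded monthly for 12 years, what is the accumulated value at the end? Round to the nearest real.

With 12 periods per year: i = 0.0045, n = 144.
FV = 1500 × [(1+0.0045)^144 − 1] / 0.0045 = 1500 × 201.985922 = 302,978.8833

R$302,979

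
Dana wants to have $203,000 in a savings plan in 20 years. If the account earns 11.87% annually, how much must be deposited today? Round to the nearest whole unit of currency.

PV = FV·(1+i)^(−n) = 203,000 × 0.106103 = 21,538.8879

$21,539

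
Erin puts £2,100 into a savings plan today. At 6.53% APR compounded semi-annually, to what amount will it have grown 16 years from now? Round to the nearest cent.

Periodic rate i = 0.0653/2 = 0.03265; n = 16 × 2 = 32 periods.
FV = 2,100 × (1 + 0.03265)^32 = 5,871.1081

£5,871.11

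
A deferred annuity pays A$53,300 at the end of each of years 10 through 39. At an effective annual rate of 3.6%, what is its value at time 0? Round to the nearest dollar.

A$704,199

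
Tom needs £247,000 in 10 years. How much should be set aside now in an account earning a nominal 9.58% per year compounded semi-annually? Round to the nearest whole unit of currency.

i = 0.0958/2 = 0.0479 per half-year; n = 10·2 = 20.
PV = 247,000 / (1 + 0.0479)^20 = 247,000 / 2.549158 = 96,894.7276

£96,895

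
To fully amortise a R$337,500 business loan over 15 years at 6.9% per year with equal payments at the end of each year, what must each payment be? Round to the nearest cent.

R$36,821.98

Annuity-PV factor = 9.165721; PMT = 337500 / 9.165721 = 36,821.9793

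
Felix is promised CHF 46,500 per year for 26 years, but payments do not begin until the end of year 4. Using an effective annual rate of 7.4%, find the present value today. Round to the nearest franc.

CHF 427,966

PV at t=3 (ordinary 26-year annuity): 46500 × a(26|0.074) = 46500 × 11.401693 = 530,178.7334
PV₀ = 530,178.7334 / (1+0.074)^3 = 530,178.7334 / 1.238833 = 427,966.1888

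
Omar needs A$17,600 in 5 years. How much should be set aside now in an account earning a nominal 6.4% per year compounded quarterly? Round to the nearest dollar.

A$12,813

With 4 periods per year: i = 0.016, n = 20.
Discount factor = (1+0.016)^(−20) = 0.727991; PV = 17,600 × 0.727991 = 12,812.6366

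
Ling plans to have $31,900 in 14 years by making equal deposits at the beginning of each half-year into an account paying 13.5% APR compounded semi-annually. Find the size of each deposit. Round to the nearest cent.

i = 0.135/2 = 0.0675 per half-year; n = 14·2 = 28.
PMT = 31900 / ( [(1+0.0675)^28 − 1] / 0.0675 × (1+i) ) = 31900 / 82.668998 = 385.8762

$385.88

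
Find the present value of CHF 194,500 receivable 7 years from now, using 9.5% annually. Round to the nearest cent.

PV = 194,500 / (1 + 0.095)^7 = 194,500 / 1.887552 = 103,043.5403

CHF 103,043.54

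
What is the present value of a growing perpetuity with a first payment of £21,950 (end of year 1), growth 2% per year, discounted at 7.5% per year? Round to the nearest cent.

PV = D₁/(r − g) = 21950/(0.075 − 0.02) = 399,090.9091

£399,090.91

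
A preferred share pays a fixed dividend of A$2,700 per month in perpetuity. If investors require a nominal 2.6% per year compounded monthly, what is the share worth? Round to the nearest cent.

A$1,246,153.85

Periodic rate i = 0.026/12 = 0.00216667.
PV = C/r = 2700/0.00216667 = 1,246,153.8462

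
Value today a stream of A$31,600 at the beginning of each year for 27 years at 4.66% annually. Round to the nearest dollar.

A$502,219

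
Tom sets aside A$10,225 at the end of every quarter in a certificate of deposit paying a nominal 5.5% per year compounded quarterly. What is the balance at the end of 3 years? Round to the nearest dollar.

With 4 periods per year: i = 0.01375, n = 12.
Accumulation factor s(12|0.01375) = 12.950409; FV = 10225 × 12.950409 = 132,417.9354

A$132,418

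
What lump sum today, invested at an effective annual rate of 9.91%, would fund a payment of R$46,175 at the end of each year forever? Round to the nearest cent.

R$465,943.49

PV = PMT / i = 46175 / 0.0991 = 465,943.4914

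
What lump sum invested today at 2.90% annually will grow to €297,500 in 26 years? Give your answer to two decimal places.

PV = FV·(1+i)^(−n) = 297,500 × 0.475554 = 141,477.4509

€141,477.45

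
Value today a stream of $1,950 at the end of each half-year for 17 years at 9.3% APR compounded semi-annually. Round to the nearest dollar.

$32,993

Periodic rate i = 0.093/2 = 0.0465; n = 17 × 2 = 34 periods.
PV = PMT · [1 − (1+i)^(−n)] / i = 1950 · 16.919597 = 32,993.2145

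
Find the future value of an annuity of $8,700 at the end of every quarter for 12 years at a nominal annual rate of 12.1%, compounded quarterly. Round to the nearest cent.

$914,771.28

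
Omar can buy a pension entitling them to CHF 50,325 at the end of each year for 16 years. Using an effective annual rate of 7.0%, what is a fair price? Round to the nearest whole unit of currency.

CHF 475,403

PV = PMT · [1 − (1+i)^(−n)] / i = 50325 · 9.446649 = 475,402.5909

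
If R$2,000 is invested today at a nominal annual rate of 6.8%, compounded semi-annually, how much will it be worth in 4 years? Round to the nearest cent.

R$2,613.33

With 2 periods per year: i = 0.034, n = 8.
FV = 2,000 × (1 + 0.034)^8 = 2,613.3303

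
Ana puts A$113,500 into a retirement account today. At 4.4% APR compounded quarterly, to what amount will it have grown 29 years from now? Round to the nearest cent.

With 4 periods per year: i = 0.011, n = 116.
FV = PV·(1+i)^n = 113,500 × 3.557411 = 403,766.1531

A$403,766.15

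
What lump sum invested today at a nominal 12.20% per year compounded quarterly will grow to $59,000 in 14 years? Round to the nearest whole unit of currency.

$10,969

With 4 periods per year: i = 0.0305, n = 56.
PV = FV·(1+i)^(−n) = 59,000 × 0.185914 = 10,968.9291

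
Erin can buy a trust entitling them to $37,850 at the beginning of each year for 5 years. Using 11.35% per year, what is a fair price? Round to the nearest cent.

Annuity factor a(5|0.1135) × (1+i) = 4.079403; PV = 37850 × 4.079403 = 154,405.4106
(annuity-due: payments at period start, so ×(1+i).)

$154,405.41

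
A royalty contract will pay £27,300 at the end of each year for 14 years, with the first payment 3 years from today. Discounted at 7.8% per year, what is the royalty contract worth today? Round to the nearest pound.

£195,946

Value one period before first payment (t=2): 27300 × [1 − (1+0.078)^(−14)] / 0.078 = 27300 × 8.340877 = 227,705.9318
Discount back 2 years: 227,705.9318 × (1+0.078)^(−2) = 227,705.9318 × 0.860523 = 195,946.1896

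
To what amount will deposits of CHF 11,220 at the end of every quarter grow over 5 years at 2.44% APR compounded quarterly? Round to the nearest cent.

Periodic rate i = 0.0244/4 = 0.0061; n = 5 × 4 = 20 periods.
Accumulation factor s(20|0.0061) = 21.202541; FV = 11220 × 21.202541 = 237,892.5091

CHF 237,892.51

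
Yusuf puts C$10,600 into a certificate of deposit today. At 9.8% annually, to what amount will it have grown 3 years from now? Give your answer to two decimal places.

C$14,031.78

10,600 × (1+0.098)^3 = 10,600 × 1.323753 = 14,031.7838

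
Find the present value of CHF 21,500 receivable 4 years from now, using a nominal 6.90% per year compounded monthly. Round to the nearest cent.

i = 0.069/12 = 0.00575 per month; n = 4·12 = 48.
Discount factor = (1+0.00575)^(−48) = 0.759413; PV = 21,500 × 0.759413 = 16,327.3792

CHF 16,327.38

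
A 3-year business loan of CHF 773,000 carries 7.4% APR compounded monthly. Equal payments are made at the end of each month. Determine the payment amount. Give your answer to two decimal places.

CHF 24,009.62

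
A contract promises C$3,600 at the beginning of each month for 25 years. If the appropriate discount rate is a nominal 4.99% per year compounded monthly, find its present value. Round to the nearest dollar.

i = 0.0499/12 = 0.00415833 per month; n = 25·12 = 300.
PV = 3600 × [1 − (1+0.00415833)^(−300)] / 0.00415833 × (1+i) = 3600 × 171.942693 = 618,993.6956
Payments are at the start of each period, so multiply by (1+i).

C$618,994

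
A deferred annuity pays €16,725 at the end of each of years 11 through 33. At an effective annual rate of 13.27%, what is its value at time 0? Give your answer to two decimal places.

Value one period before first payment (t=10): 16725 × [1 − (1+0.1327)^(−23)] / 0.1327 = 16725 × 7.106766 = 118,860.6665
Discount back 10 years: 118,860.6665 × (1+0.1327)^(−10) = 118,860.6665 × 0.287641 = 34,189.2171

€34,189.22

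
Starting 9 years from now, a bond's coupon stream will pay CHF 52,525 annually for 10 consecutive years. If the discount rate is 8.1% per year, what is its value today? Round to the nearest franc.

CHF 188,162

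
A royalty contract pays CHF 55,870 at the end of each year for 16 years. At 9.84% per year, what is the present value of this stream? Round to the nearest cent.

CHF 441,306.50

PV = PMT · [1 − (1+i)^(−n)] / i = 55870 · 7.898810 = 441,306.4958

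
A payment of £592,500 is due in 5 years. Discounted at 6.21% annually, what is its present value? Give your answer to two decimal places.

£438,390.68

Discount factor = (1+0.0621)^(−5) = 0.739900; PV = 592,500 × 0.739900 = 438,390.6778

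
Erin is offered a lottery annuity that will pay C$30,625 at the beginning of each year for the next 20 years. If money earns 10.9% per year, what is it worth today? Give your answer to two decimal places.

Annuity factor a(20|0.109) × (1+i) = 8.889398; PV = 30625 × 8.889398 = 272,237.8057
(annuity-due: payments at period start, so ×(1+i).)

C$272,237.81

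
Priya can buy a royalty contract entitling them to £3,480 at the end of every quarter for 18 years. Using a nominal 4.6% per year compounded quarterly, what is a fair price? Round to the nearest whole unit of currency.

£169,766

With 4 periods per year: i = 0.0115, n = 72.
Annuity factor a(72|0.0115) = 48.783346; PV = 3480 × 48.783346 = 169,766.0452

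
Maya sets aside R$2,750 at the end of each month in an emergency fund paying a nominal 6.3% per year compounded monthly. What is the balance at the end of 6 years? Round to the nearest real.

Periodic rate i = 0.063/12 = 0.00525; n = 6 × 12 = 72 periods.
FV = 2750 × [(1+0.00525)^72 − 1] / 0.00525 = 2750 × 87.222981 = 239,863.1984

R$239,863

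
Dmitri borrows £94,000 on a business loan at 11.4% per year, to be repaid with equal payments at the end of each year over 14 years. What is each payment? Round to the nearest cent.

£13,749.05

PMT = 94000 / ( [1 − (1+0.114)^(−14)] / 0.114 ) = 94000 / 6.836834 = 13,749.0540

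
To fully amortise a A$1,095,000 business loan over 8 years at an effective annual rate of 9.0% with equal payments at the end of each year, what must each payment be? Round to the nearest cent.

A$197,838.44

Annuity-PV factor = 5.534819; PMT = 1.095e+06 / 5.534819 = 197,838.4437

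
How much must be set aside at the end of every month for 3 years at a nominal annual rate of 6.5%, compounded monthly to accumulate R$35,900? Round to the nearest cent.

With 12 periods per year: i = 0.00541667, n = 36.
PMT = 35900 / ( [(1+0.00541667)^36 − 1] / 0.00541667 ) = 35900 / 39.631685 = 905.8409

R$905.84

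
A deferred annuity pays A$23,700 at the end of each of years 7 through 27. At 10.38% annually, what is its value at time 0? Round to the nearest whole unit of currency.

A$110,376

PV at t=6 (ordinary 21-year annuity): 23700 × a(21|0.1038) = 23700 × 8.423022 = 199,625.6217
PV₀ = 199,625.6217 / (1+0.1038)^6 = 199,625.6217 / 1.808599 = 110,375.8200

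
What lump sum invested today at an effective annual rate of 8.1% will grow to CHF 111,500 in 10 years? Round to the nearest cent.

CHF 51,170.30

Discount factor = (1+0.081)^(−10) = 0.458926; PV = 111,500 × 0.458926 = 51,170.2958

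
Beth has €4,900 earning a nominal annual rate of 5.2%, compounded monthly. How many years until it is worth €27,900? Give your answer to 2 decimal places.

33.52 years

Periodic rate i = 0.052/12 = 0.00433333.
(1+i)^n = 27900/4900 = 5.69388, so n = ln 5.69388 / ln 1.00433 = 402.2671 months
= 402.2671/12 years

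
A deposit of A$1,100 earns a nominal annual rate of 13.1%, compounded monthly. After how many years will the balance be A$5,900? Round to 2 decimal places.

Periodic rate i = 0.131/12 = 0.0109167.
(1+i)^n = 5900/1100 = 5.36364, so n = ln 5.36364 / ln 1.01092 = 154.6987 months
= 154.6987/12 years

12.89 years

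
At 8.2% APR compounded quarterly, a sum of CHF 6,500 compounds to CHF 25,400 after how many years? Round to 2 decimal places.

16.79 years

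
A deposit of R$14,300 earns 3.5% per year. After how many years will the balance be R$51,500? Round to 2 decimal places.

n = ln(51500/14300) / ln(1+0.035) = ln(3.60140) / 0.034401 = 37.2462 years

37.25 years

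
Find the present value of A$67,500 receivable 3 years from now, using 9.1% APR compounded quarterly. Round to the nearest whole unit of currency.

A$51,531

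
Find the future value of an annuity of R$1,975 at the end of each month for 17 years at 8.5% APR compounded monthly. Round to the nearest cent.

i = 0.085/12 = 0.00708333 per month; n = 17·12 = 204.
Accumulation factor s(204|0.00708333) = 454.630657; FV = 1975 × 454.630657 = 897,895.5475

R$897,895.55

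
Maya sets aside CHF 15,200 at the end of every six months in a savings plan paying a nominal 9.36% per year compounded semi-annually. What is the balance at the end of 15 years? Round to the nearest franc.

With 2 periods per year: i = 0.0468, n = 30.
FV = PMT · [(1+i)^n − 1] / i = 15200 · 62.901037 = 956,095.7674

CHF 956,096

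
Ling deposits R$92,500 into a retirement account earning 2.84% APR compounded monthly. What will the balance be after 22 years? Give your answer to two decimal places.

R$172,650.70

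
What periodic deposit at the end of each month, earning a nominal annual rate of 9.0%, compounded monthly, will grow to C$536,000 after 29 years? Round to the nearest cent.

i = 0.09/12 = 0.0075 per month; n = 29·12 = 348.
PMT = 536000 / ( [(1+0.0075)^348 − 1] / 0.0075 ) = 536000 / 1662.300631 = 322.4447

C$322.44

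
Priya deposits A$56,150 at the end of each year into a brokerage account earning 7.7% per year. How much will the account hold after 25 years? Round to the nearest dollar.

A$3,929,338

FV = PMT · [(1+i)^n − 1] / i = 56150 · 69.979313 = 3,929,338.4110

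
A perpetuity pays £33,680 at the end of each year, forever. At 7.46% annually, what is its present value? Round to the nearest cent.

PV = C/r = 33680/0.0746 = 451,474.5308

£451,474.53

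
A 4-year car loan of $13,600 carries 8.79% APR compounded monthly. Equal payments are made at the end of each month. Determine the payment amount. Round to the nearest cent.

With 12 periods per year: i = 0.007325, n = 48.
PMT = 13600 / ( [1 − (1+0.007325)^(−48)] / 0.007325 ) = 13600 / 40.346257 = 337.0821

$337.08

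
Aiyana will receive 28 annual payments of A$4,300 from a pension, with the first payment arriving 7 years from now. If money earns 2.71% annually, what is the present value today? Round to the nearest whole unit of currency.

A$71,228

PV at t=6 (ordinary 28-year annuity): 4300 × a(28|0.0271) = 4300 × 19.447200 = 83,622.9605
PV₀ = 83,622.9605 / (1+0.0271)^6 = 83,622.9605 / 1.174022 = 71,227.7398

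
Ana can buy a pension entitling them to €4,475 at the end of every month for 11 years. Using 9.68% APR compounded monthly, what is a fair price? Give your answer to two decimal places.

€362,656.49

Periodic rate i = 0.0968/12 = 0.00806667; n = 11 × 12 = 132 periods.
PV = 4475 × [1 − (1+0.00806667)^(−132)] / 0.00806667 = 4475 × 81.040557 = 362,656.4935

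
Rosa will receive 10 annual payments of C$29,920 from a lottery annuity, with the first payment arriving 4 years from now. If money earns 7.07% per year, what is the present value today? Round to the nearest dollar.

C$170,653

Value one period before first payment (t=3): 29920 × [1 − (1+0.0707)^(−10)] / 0.0707 = 29920 × 7.000911 = 209,467.2634
Discount back 3 years: 209,467.2634 × (1+0.0707)^(−3) = 209,467.2634 × 0.814698 = 170,652.5377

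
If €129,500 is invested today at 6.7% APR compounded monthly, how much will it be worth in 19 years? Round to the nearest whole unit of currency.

i = 0.067/12 = 0.00558333 per month; n = 19·12 = 228.
FV = 129,500 × (1 + 0.00558333)^228 = 460,881.1784

€460,881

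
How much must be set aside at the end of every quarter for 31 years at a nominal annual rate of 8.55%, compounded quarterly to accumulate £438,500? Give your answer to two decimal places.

With 4 periods per year: i = 0.021375, n = 124.
FV-annuity factor = 597.477002; PMT = 438500 / 597.477002 = 733.9195

£733.92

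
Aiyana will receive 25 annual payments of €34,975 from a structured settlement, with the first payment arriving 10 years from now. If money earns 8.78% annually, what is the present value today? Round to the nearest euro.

€163,994

Value one period before first payment (t=9): 34975 × [1 − (1+0.0878)^(−25)] / 0.0878 = 34975 × 10.000276 = 349,759.6442
Discount back 9 years: 349,759.6442 × (1+0.0878)^(−9) = 349,759.6442 × 0.468877 = 163,994.0941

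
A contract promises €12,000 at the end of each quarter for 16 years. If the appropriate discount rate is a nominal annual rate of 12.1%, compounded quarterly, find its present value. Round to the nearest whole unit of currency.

Periodic rate i = 0.121/4 = 0.03025; n = 16 × 4 = 64 periods.
PV = PMT · [1 − (1+i)^(−n)] / i = 12000 · 28.149375 = 337,792.4941

€337,792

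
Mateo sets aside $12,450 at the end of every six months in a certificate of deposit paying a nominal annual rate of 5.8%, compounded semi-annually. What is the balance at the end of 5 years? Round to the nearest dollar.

$142,070

With 2 periods per year: i = 0.029, n = 10.
Accumulation factor s(10|0.029) = 11.411224; FV = 12450 × 11.411224 = 142,069.7426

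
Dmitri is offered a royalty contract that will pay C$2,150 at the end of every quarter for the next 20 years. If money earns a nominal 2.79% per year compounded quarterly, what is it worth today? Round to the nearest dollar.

With 4 periods per year: i = 0.006975, n = 80.
Annuity factor a(80|0.006975) = 61.152350; PV = 2150 × 61.152350 = 131,477.5522

C$131,478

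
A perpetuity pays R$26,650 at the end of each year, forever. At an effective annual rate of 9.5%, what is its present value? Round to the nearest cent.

PV = C/r = 26650/0.095 = 280,526.3158

R$280,526.32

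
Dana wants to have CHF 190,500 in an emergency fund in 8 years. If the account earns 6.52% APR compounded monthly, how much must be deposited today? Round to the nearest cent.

CHF 113,234.86

i = 0.0652/12 = 0.00543333 per month; n = 8·12 = 96.
PV = 190,500 / (1 + 0.00543333)^96 = 190,500 / 1.682344 = 113,234.8631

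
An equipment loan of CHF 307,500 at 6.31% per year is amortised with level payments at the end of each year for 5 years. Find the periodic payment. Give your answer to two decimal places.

Annuity-PV factor = 4.177076; PMT = 307500 / 4.177076 = 73,616.0887

CHF 73,616.09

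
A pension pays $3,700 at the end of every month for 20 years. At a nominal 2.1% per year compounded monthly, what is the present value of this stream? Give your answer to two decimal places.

$724,590.99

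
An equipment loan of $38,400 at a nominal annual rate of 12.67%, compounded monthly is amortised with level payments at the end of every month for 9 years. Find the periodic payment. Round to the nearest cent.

i = 0.1267/12 = 0.0105583 per month; n = 9·12 = 108.
Annuity-PV factor = 64.248772; PMT = 38400 / 64.248772 = 597.6768

$597.68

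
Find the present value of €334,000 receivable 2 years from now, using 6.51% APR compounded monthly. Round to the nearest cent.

i = 0.0651/12 = 0.005425 per month; n = 2·12 = 24.
Discount factor = (1+0.005425)^(−24) = 0.878229; PV = 334,000 × 0.878229 = 293,328.4258

€293,328.43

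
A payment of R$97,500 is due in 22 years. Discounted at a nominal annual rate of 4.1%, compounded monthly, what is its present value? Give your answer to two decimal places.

Periodic rate i = 0.041/12 = 0.00341667; n = 22 × 12 = 264 periods.
Discount factor = (1+0.00341667)^(−264) = 0.406382; PV = 97,500 × 0.406382 = 39,622.2090

R$39,622.21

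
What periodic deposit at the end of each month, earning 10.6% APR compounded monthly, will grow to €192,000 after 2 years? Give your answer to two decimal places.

€7,217.09

i = 0.106/12 = 0.00883333 per month; n = 2·12 = 24.
FV-annuity factor = 26.603518; PMT = 192000 / 26.603518 = 7,217.0905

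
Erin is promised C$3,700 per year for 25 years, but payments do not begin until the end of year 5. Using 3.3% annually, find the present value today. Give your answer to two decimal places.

PV at t=4 (ordinary 25-year annuity): 3700 × a(25|0.033) = 3700 × 16.845108 = 62,326.8990
PV₀ = 62,326.8990 / (1+0.033)^4 = 62,326.8990 / 1.138679 = 54,736.1483

C$54,736.15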